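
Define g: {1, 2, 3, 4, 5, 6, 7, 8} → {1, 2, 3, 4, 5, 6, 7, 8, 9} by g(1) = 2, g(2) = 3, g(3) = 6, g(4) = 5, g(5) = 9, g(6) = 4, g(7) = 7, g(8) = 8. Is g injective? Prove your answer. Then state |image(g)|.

8

The values g(1), …, g(8) are 2, 3, 6, 5, 9, 4, 7, 8 — all distinct.
So g(u) = g(v) only when u = v, and g is injective.
The image of g is {2, 3, 4, 5, 6, 7, 8, 9}, which has 8 elements.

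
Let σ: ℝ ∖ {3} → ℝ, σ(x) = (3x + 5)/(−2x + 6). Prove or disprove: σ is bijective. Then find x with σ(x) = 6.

31/15

If σ(x) = −3/2, cross-multiplying gives −2(3x + 5) = 3(−2x + 6), which simplifies to −10 = 18 — false.  So −3/2 has no preimage and σ is not surjective.
Hence σ is not bijective.
Solving σ(x) = 6: cross-multiplying gives 3x + 5 = 6(−2x + 6), which rearranges to 15x = 31, so x = 31/15.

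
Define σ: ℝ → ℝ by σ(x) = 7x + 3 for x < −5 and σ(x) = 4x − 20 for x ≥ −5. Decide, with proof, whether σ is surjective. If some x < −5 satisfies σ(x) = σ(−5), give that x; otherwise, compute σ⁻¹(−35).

-43/7

Both pieces are strictly increasing (slopes 7 and 4), so each is injective on its own interval.
The left piece maps (−∞, −5) onto (−∞, −32); the right piece maps [−5, ∞) onto [−40, ∞).
The union (−∞, −32) ∪ [−40, ∞) covers ℝ, so σ is surjective.
For the follow-up: the images overlap, so an x < −5 with σ(x) = σ(−5) exists. σ(−5) = −40; solving 7x + 3 = −40 for x < −5 gives x = (−40 − 3)/7 = −43/7.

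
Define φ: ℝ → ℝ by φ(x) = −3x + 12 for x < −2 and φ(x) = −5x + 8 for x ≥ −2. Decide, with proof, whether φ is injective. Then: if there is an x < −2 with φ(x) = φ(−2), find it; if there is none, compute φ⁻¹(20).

Both pieces are strictly decreasing (slopes −3 and −5), so each is injective on its own interval.
The left piece maps (−∞, −2) onto (18, ∞); the right piece maps [−2, ∞) onto (−∞, 18].
These images are disjoint, so no value is attained by both pieces. Therefore φ is injective.
Because the two images are disjoint, no x < −2 has φ(x) = φ(−2), so we compute φ⁻¹(20): 20 lies in (18, ∞), so solve −3x + 12 = 20: x = (20 − 12)/(−3) = −8/3.

-8/3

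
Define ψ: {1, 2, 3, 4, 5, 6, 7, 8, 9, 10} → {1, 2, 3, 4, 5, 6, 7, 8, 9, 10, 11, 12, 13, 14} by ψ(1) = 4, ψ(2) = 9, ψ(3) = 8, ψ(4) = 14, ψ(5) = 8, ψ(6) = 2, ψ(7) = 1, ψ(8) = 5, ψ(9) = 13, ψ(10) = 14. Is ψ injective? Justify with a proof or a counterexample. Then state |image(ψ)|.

ψ(3) = 8 = ψ(5) with 3 ≠ 5, so ψ is not injective.
The image of ψ is {1, 2, 4, 5, 8, 9, 13, 14}, which has 8 elements.

8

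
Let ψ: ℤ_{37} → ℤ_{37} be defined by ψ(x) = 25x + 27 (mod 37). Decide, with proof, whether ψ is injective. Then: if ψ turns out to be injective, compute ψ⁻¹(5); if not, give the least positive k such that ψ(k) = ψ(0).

If ψ(x_1) = ψ(x_2), then 25x_1 ≡ 25x_2 (mod 37). Because gcd(25, 37) = 1, we may cancel 25 to get x_1 ≡ x_2 (mod 37).
Hence ψ is injective.
We now compute 25⁻¹ mod 37 explicitly. Euclid's algorithm: 37 = 1·25 + 12, 25 = 2·12 + 1; back-substituting gives 1 = 3·25 − 2·37, so 25⁻¹ ≡ 3 (mod 37).
Since ψ is injective, we find ψ⁻¹(5): we need 25x ≡ 5 − 27 ≡ 15 (mod 37). Using 25⁻¹ = 3: x ≡ 3·15 = 45 = 1·37 + 8, so x = 8.
Check: ψ(8) = 25·8 + 27 = 227 = 6·37 + 5 ≡ 5 (mod 37).

8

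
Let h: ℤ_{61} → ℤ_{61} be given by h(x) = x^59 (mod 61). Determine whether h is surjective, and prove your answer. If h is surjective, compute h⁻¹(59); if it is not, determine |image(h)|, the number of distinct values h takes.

Since 61 is prime, the nonzero elements of ℤ_{61} form a cyclic group of order 60.
As gcd(59, 60) = 1, raising to the 59th power is a bijection on this group: if x_1^59 ≡ x_2^59 then (x_1x_2^{−1})^59 = 1, and the only element of order dividing gcd(59, 60) = 1 is 1, so x_1 = x_2.
With h(0) = 0 this makes h injective on all of ℤ_{61}, hence bijective (finite equal-size domain and codomain). In particular h is surjective.
Since h is surjective, we find the preimage of 59. The inverse of x ↦ x^59 on (ℤ_{61})^× is x ↦ x^59, because 59·59 = 3481 = 58·60 + 1 ≡ 1 (mod 60) and x^{60} = 1 for x ≠ 0 (Fermat). So h⁻¹(59) = 59^59 mod 61.
Repeated squaring mod 61: 59^1 ≡ 59, 59^2 ≡ 59² = 3481 ≡ 4, 59^4 ≡ 4² = 16, 59^8 ≡ 16² = 256 ≡ 12, 59^16 ≡ 12² = 144 ≡ 22, 59^32 ≡ 22² = 484 ≡ 57. Since 59 = 32 + 16 + 8 + 2 + 1, 59^59 ≡ 57·22·12·4·59: 57·22 = 1254 ≡ 34, then 34·12 = 408 ≡ 42, then 42·4 = 168 ≡ 46, then 46·59 = 2714 ≡ 30. So 59^59 ≡ 30 (mod 61).
Hence h⁻¹(59) = 30.

30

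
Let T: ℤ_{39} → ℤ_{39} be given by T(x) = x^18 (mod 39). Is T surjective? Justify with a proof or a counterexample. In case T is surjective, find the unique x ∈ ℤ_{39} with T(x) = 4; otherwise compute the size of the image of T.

T(1) = 1^18 = 1.
T(4): Repeated squaring mod 39: 4^1 ≡ 4, 4^2 ≡ 4² = 16, 4^4 ≡ 16² = 256 ≡ 22, 4^8 ≡ 22² = 484 ≡ 16, 4^16 ≡ 16² = 256 ≡ 22. Since 18 = 16 + 2, 4^18 ≡ 22·16: 22·16 = 352 ≡ 1. So 4^18 ≡ 1 (mod 39).
So T(1) = T(4) = 1 while 1 ≠ 4, therefore T is not injective.
A non-injective map from the 39-element set ℤ_{39} to itself takes at most 38 distinct values, so it cannot be surjective. Thus T is not surjective.
Since T is not surjective, we determine |image(T)|. Computing x^18 mod 39 for each x (by repeated squaring, reducing mod 39 at every step), the values T(0), T(1), …, T(38) are: 0, 1, 25, 27, 1, 25, 12, 25, 25, 27, 1, 25, 27, 13, 1, 12, 1, 1, 12, 25, 25, 12, 1, 1, 12, 1, 13, 27, 25, 1, 27, 25, 25, 12, 25, 1, 27, 25, 1.
The distinct values are {0, 1, 12, 13, 25, 27}; there are 6 of them.

6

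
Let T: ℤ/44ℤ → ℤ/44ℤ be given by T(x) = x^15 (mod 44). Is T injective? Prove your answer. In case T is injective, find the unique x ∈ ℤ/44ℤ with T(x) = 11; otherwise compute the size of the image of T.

T(1) = 1^15 = 1.
T(5): Repeated squaring mod 44: 5^1 ≡ 5, 5^2 ≡ 5² = 25, 5^4 ≡ 25² = 625 ≡ 9, 5^8 ≡ 9² = 81 ≡ 37. Since 15 = 8 + 4 + 2 + 1, 5^15 ≡ 37·9·25·5: 37·9 = 333 ≡ 25, then 25·25 = 625 ≡ 9, then 9·5 = 45 ≡ 1. So 5^15 ≡ 1 (mod 44).
So T(1) = T(5) = 1 while 1 ≠ 5, so T is not injective.
Since T is not injective, we determine |image(T)|. Computing x^15 mod 44 for each x (by repeated squaring, reducing mod 44 at every step), the values T(0), T(1), …, T(43) are: 0, 1, 32, 23, 12, 1, 32, 43, 32, 1, 32, 11, 12, 21, 12, 23, 12, 21, 32, 43, 12, 21, 0, 23, 32, 1, 12, 23, 32, 21, 32, 23, 32, 33, 12, 43, 12, 1, 12, 43, 32, 21, 12, 43.
The distinct values are {0, 1, 11, 12, 21, 23, 32, 33, 43}; there are 9 of them.

9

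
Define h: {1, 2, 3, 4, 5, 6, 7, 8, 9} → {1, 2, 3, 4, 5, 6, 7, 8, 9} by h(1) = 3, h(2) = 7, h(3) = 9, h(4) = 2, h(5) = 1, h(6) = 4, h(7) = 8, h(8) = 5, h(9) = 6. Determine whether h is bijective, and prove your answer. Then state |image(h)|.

9

The values 3, 7, 9, 2, 1, 4, 8, 5, 6 are a permutation of {1, 2, 3, 4, 5, 6, 7, 8, 9}: each element appears exactly once.
So h is injective and surjective, hence bijective.
The image of h is {1, 2, 3, 4, 5, 6, 7, 8, 9}, which has 9 elements.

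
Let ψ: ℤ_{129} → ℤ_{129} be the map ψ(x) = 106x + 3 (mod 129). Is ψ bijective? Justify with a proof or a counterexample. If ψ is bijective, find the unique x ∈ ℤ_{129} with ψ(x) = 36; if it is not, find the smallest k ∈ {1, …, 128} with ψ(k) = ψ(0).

21

Suppose ψ(u) = ψ(v) in ℤ_{129}. Then 106u + 3 ≡ 106v + 3 (mod 129), hence 106(u − v) ≡ 0 (mod 129).
Since gcd(106, 129) = 1, 106 is invertible modulo 129, therefore u − v ≡ 0 (mod 129), i.e. u = v.
We now compute 106⁻¹ mod 129 explicitly. Euclid's algorithm: 129 = 1·106 + 23, 106 = 4·23 + 14, 23 = 1·14 + 9, 14 = 1·9 + 5, 9 = 1·5 + 4, 5 = 1·4 + 1; back-substituting gives 1 = 28·106 − 23·129, so 106⁻¹ ≡ 28 (mod 129).
Then y ↦ 28(y − 3) is a two-sided inverse to ψ, so every y ∈ ℤ_{129} has a preimage.
So ψ is bijective.
Since ψ is bijective, we find ψ⁻¹(36): we need 106x ≡ 36 − 3 ≡ 33 (mod 129). Using 106⁻¹ = 28: x ≡ 28·33 = 924 = 7·129 + 21, so x = 21.
Check: ψ(21) = 106·21 + 3 = 2229 = 17·129 + 36 ≡ 36 (mod 129).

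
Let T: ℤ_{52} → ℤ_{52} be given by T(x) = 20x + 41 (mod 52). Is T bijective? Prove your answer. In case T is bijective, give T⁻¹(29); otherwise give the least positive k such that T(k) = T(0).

We have gcd(20, 52) = 4 > 1. Taking a = 0 and b = 13: T(0) = 41 and T(13) = 20·13 + 41 = 301 ≡ 41 (mod 52).
So T(0) = T(13) while 0 ≠ 13, therefore T is not injective, hence not bijective.
Since T is not bijective, we find the least positive k with T(k) = T(0): this means 20k ≡ 0 (mod 52), i.e. 52 ∣ 20k. Since gcd(20, 52) = 4, dividing through by 4 this holds exactly when 13 ∣ 5k, and as gcd(5, 13) = 1, exactly when 13 ∣ k.
The smallest positive such k is 13.

13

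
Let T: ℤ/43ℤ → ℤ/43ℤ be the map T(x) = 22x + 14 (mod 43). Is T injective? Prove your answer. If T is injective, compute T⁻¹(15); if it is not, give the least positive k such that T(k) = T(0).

If T(s) = T(t), then 22s ≡ 22t (mod 43). Because gcd(22, 43) = 1, we may cancel 22 to get s ≡ t (mod 43).
Thus T is injective.
We now compute 22⁻¹ mod 43 explicitly. Euclid's algorithm: 43 = 1·22 + 21, 22 = 1·21 + 1; back-substituting gives 1 = 2·22 − 1·43, so 22⁻¹ ≡ 2 (mod 43).
Since T is injective, we find T⁻¹(15): we need 22x ≡ 15 − 14 ≡ 1 (mod 43). Using 22⁻¹ = 2: x ≡ 2·1 = 2, so x = 2.
Check: T(2) = 22·2 + 14 = 58 = 1·43 + 15 ≡ 15 (mod 43).

2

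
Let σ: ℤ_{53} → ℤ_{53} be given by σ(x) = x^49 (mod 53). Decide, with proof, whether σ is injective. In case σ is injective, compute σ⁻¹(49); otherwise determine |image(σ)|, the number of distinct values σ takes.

Since 53 is prime, the nonzero elements of ℤ_{53} form a cyclic group of order 52.
As gcd(49, 52) = 1, raising to the 49th power is a bijection on this group: if u^49 ≡ v^49 then (uv^{−1})^49 = 1, and the only element of order dividing gcd(49, 52) = 1 is 1, so u = v.
With σ(0) = 0 this makes σ injective on all of ℤ_{53}, hence bijective (finite equal-size domain and codomain). In particular σ is injective.
Since σ is injective, we find the preimage of 49. The inverse of x ↦ x^49 on (ℤ_{53})^× is x ↦ x^17, because 49·17 = 833 = 16·52 + 1 ≡ 1 (mod 52) and x^{52} = 1 for x ≠ 0 (Fermat). So σ⁻¹(49) = 49^17 mod 53.
Repeated squaring mod 53: 49^1 ≡ 49, 49^2 ≡ 49² = 2401 ≡ 16, 49^4 ≡ 16² = 256 ≡ 44, 49^8 ≡ 44² = 1936 ≡ 28, 49^16 ≡ 28² = 784 ≡ 42. Since 17 = 16 + 1, 49^17 ≡ 42·49: 42·49 = 2058 ≡ 44. So 49^17 ≡ 44 (mod 53).
Hence σ⁻¹(49) = 44.

44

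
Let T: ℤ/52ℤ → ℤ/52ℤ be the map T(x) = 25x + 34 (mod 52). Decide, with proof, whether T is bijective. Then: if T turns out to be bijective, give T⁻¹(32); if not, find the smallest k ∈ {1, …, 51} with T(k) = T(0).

Suppose T(u) = T(v) in ℤ/52ℤ. Then 25u + 34 ≡ 25v + 34 (mod 52), thus 25(u − v) ≡ 0 (mod 52).
Since gcd(25, 52) = 1, 25 is invertible modulo 52, therefore u − v ≡ 0 (mod 52), i.e. u = v.
We now compute 25⁻¹ mod 52 explicitly. Euclid's algorithm: 52 = 2·25 + 2, 25 = 12·2 + 1; back-substituting gives 1 = 25·25 − 12·52, so 25⁻¹ ≡ 25 (mod 52).
Then y ↦ 25(y − 34) is a two-sided inverse to T, so every y ∈ ℤ/52ℤ has a preimage.
Hence T is bijective.
Since T is bijective, we find T⁻¹(32): we need 25x ≡ 32 − 34 ≡ 50 (mod 52). Using 25⁻¹ = 25: x ≡ 25·50 = 1250 = 24·52 + 2, so x = 2.
Check: T(2) = 25·2 + 34 = 84 = 1·52 + 32 ≡ 32 (mod 52).

2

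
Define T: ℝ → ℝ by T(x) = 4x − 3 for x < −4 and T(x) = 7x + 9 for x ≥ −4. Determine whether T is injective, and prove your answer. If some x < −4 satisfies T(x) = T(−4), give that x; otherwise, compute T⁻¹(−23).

Both pieces are strictly increasing (slopes 4 and 7), so each is injective on its own interval.
The left piece maps (−∞, −4) onto (−∞, −19); the right piece maps [−4, ∞) onto [−19, ∞).
These images are disjoint, so no value is attained by both pieces. Thus T is injective.
Because the two images are disjoint, no x < −4 has T(x) = T(−4), so we compute T⁻¹(−23): −23 lies in (−∞, −19), so solve 4x − 3 = −23: x = (−23 + 3)/4 = −5.

-5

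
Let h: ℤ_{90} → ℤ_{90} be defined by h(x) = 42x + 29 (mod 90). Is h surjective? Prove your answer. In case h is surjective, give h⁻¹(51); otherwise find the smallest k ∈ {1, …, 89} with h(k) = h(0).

15

Since gcd(42, 90) = 6, we have 42x ≡ 0 (mod 6) for all x, so h(x) ≡ 5 (mod 6).
But 0 ≢ 5 (mod 6), so 0 ∈ ℤ_{90} has no preimage. Therefore h is not surjective.
Since h is not surjective, we find the least positive k with h(k) = h(0): this means 42k ≡ 0 (mod 90), i.e. 90 ∣ 42k. Since gcd(42, 90) = 6, dividing through by 6 this holds exactly when 15 ∣ 7k, and as gcd(7, 15) = 1, exactly when 15 ∣ k.
The smallest positive such k is 15.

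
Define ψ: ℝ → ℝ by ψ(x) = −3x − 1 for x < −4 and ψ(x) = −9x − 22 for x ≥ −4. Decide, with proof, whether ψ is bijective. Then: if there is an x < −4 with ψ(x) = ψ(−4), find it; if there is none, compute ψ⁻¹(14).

Both pieces are strictly decreasing (slopes −3 and −9), so each is injective on its own interval.
The left piece maps (−∞, −4) onto (11, ∞); the right piece maps [−4, ∞) onto (−∞, 14].
These images overlap. In particular ψ(−4) = 14 (right piece), and solving −3x − 1 = 14 on the left piece gives x = −5 < −4.
So ψ(−5) = ψ(−4) with −5 ≠ −4, and ψ is not injective, hence not bijective. This x = −5 is the requested value below −4.

-5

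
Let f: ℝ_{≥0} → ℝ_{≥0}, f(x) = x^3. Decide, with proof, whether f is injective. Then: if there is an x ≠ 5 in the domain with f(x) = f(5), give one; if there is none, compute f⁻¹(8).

2

On ℝ_{≥0}, x ↦ x^3 is strictly increasing, so f(s) = f(t) forces s = t. Thus f is injective.
Since x ↦ x^3 is strictly increasing on ℝ_{≥0}, it is injective there, so no x ≠ 5 in the domain has f(x) = f(5). We therefore compute f⁻¹(8) = 8^{1/3} = 2 (indeed 2^3 = 8).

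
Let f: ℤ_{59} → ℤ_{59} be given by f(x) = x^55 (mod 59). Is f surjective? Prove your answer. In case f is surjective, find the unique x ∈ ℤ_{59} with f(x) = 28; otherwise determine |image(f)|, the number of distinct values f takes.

Since 59 is prime, the nonzero elements of ℤ_{59} form a cyclic group of order 58.
As gcd(55, 58) = 1, raising to the 55th power is a bijection on this group: if x_1^55 ≡ x_2^55 then (x_1x_2^{−1})^55 = 1, and the only element of order dividing gcd(55, 58) = 1 is 1, so x_1 = x_2.
With f(0) = 0 this makes f injective on all of ℤ_{59}, hence bijective (finite equal-size domain and codomain). In particular f is surjective.
Since f is surjective, we find the preimage of 28. The inverse of x ↦ x^55 on (ℤ_{59})^× is x ↦ x^19, because 55·19 = 1045 = 18·58 + 1 ≡ 1 (mod 58) and x^{58} = 1 for x ≠ 0 (Fermat). So f⁻¹(28) = 28^19 mod 59.
Repeated squaring mod 59: 28^1 ≡ 28, 28^2 ≡ 28² = 784 ≡ 17, 28^4 ≡ 17² = 289 ≡ 53, 28^8 ≡ 53² = 2809 ≡ 36, 28^16 ≡ 36² = 1296 ≡ 57. Since 19 = 16 + 2 + 1, 28^19 ≡ 57·17·28: 57·17 = 969 ≡ 25, then 25·28 = 700 ≡ 51. So 28^19 ≡ 51 (mod 59).
Hence f⁻¹(28) = 51.

51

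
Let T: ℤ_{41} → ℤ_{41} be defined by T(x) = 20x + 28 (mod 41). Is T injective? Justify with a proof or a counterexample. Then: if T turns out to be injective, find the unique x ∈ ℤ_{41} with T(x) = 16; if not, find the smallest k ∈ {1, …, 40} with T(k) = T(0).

By definition, T is injective when T(u) = T(v) forces u = v.
Suppose T(u) = T(v) in ℤ_{41}. Then 20u + 28 ≡ 20v + 28 (mod 41), so 20(u − v) ≡ 0 (mod 41).
Since gcd(20, 41) = 1, 20 is invertible modulo 41, so u − v ≡ 0 (mod 41), i.e. u = v.
Therefore T is injective.
We now compute 20⁻¹ mod 41 explicitly. Euclid's algorithm: 41 = 2·20 + 1; back-substituting gives 1 = 39·20 − 19·41, so 20⁻¹ ≡ 39 (mod 41).
Since T is injective, we find T⁻¹(16): we need 20x ≡ 16 − 28 ≡ 29 (mod 41). Using 20⁻¹ = 39: x ≡ 39·29 = 1131 = 27·41 + 24, so x = 24.
Check: T(24) = 20·24 + 28 = 508 = 12·41 + 16 ≡ 16 (mod 41).

24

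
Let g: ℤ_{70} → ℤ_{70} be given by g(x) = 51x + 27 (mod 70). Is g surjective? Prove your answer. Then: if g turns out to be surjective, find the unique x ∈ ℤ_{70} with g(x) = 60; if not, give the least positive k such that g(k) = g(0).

Recall: surjectivity means every element of the codomain has a preimage under g.
Since gcd(51, 70) = 1, 51 is invertible modulo 70. Euclid's algorithm: 70 = 1·51 + 19, 51 = 2·19 + 13, 19 = 1·13 + 6, 13 = 2·6 + 1; back-substituting gives 1 = 11·51 − 8·70, so 51⁻¹ ≡ 11 (mod 70).
For any y ∈ ℤ_{70}, x = 11(y − 27) mod 70 satisfies g(x) = 51·11(y − 27) + 27 ≡ y (since 51·11 ≡ 1 mod 70). So every y has a preimage.
Thus g is surjective.
Since g is surjective, we compute g⁻¹(60): solve 51x + 27 ≡ 60 (mod 70), i.e. 51x ≡ 33 (mod 70).
Multiplying by 51⁻¹ = 11 gives x ≡ 11·33 = 363 = 5·70 + 13 ≡ 13 (mod 70).
Check: g(13) = 51·13 + 27 = 690 = 9·70 + 60 ≡ 60 (mod 70).

13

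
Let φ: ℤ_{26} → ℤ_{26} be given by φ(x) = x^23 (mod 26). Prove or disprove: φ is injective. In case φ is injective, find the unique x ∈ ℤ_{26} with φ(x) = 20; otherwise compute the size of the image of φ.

2

Computing x^23 mod 26 for each x (by repeated squaring, reducing mod 26 at every step), the values φ(0), φ(1), …, φ(25) are: 0, 1, 20, 9, 10, 21, 24, 15, 18, 3, 4, 19, 12, 13, 14, 7, 22, 23, 8, 11, 2, 5, 16, 17, 6, 25.
Every element of ℤ_{26} appears exactly once in this list, so φ is a bijection, and in particular injective.
Since φ is injective, we read off the preimage of 20 from the same table: φ(2) = 20, so φ⁻¹(20) = 2.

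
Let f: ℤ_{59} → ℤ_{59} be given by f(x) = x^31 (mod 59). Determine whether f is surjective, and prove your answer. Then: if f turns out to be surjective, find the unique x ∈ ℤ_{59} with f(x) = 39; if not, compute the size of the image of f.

Since 59 is prime, the nonzero elements of ℤ_{59} form a cyclic group of order 58.
As gcd(31, 58) = 1, raising to the 31st power is a bijection on this group: if s^31 ≡ t^31 then (st^{−1})^31 = 1, and the only element of order dividing gcd(31, 58) = 1 is 1, so s = t.
With f(0) = 0 this makes f injective on all of ℤ_{59}, hence bijective (finite equal-size domain and codomain). In particular f is surjective.
Since f is surjective, we find the preimage of 39. The inverse of x ↦ x^31 on (ℤ_{59})^× is x ↦ x^15, because 31·15 = 465 = 8·58 + 1 ≡ 1 (mod 58) and x^{58} = 1 for x ≠ 0 (Fermat). So f⁻¹(39) = 39^15 mod 59.
Repeated squaring mod 59: 39^1 ≡ 39, 39^2 ≡ 39² = 1521 ≡ 46, 39^4 ≡ 46² = 2116 ≡ 51, 39^8 ≡ 51² = 2601 ≡ 5. Since 15 = 8 + 4 + 2 + 1, 39^15 ≡ 5·51·46·39: 5·51 = 255 ≡ 19, then 19·46 = 874 ≡ 48, then 48·39 = 1872 ≡ 43. So 39^15 ≡ 43 (mod 59).
Hence f⁻¹(39) = 43.

43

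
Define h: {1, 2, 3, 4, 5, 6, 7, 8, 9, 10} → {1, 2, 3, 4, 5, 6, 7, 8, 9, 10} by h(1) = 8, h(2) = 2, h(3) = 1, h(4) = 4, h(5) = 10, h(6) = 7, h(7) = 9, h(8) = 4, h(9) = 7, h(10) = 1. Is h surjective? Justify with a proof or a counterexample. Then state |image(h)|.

No element maps to 3, so h is not surjective.
The image of h is {1, 2, 4, 7, 8, 9, 10}, which has 7 elements.

7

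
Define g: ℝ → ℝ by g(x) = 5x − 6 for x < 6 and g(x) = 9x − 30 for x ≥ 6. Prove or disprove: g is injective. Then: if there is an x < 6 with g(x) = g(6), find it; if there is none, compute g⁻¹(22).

28/5

Both pieces are strictly increasing (slopes 5 and 9), so each is injective on its own interval.
The left piece maps (−∞, 6) onto (−∞, 24); the right piece maps [6, ∞) onto [24, ∞).
These images are disjoint, so no value is attained by both pieces. Therefore g is injective.
Because the two images are disjoint, no x < 6 has g(x) = g(6), so we compute g⁻¹(22): 22 lies in (−∞, 24), so solve 5x − 6 = 22: x = (22 + 6)/5 = 28/5.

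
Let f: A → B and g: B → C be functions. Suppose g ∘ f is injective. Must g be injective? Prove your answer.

No. Take A = {1, 2}, B = {1, 2, 3, 4}, C = {1, 2, 3, 4}, f(a) = a for each a ∈ A, and g(b) = 3 if b ∈ {3, 4} else g(b) = b.
Then g ∘ f = f is injective (A ⊂ B and f is the inclusion), but g(3) = g(4) = 3 with 3 ≠ 4, so g is not injective.

not injective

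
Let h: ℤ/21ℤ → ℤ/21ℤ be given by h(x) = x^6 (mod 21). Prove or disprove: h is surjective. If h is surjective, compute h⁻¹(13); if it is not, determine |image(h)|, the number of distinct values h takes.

4

h(1) = 1^6 = 1.
h(2): Repeated squaring mod 21: 2^1 ≡ 2, 2^2 ≡ 2² = 4, 2^4 ≡ 4² = 16. Since 6 = 4 + 2, 2^6 ≡ 16·4: 16·4 = 64 ≡ 1. So 2^6 ≡ 1 (mod 21).
So h(1) = h(2) = 1 while 1 ≠ 2, so h is not injective.
A non-injective map from the 21-element set ℤ/21ℤ to itself takes at most 20 distinct values, so it cannot be surjective. So h is not surjective.
Since h is not surjective, we determine |image(h)|. Computing x^6 mod 21 for each x (by repeated squaring, reducing mod 21 at every step), the values h(0), h(1), …, h(20) are: 0, 1, 1, 15, 1, 1, 15, 7, 1, 15, 1, 1, 15, 1, 7, 15, 1, 1, 15, 1, 1.
The distinct values are {0, 1, 7, 15}; there are 4 of them.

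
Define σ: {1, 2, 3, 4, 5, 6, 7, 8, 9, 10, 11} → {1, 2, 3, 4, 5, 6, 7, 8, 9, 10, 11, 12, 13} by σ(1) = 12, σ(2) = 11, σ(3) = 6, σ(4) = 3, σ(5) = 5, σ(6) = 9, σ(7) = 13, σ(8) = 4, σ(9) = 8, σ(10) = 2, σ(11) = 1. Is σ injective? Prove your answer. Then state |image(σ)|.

The values σ(1), …, σ(11) are 12, 11, 6, 3, 5, 9, 13, 4, 8, 2, 1 — all distinct.
So σ(u) = σ(v) only when u = v, and σ is injective.
The image of σ is {1, 2, 3, 4, 5, 6, 8, 9, 11, 12, 13}, which has 11 elements.

11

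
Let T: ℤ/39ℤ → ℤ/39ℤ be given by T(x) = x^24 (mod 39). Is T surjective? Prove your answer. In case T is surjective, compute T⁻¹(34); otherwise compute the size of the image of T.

T(1) = 1^24 = 1.
T(2): Repeated squaring mod 39: 2^1 ≡ 2, 2^2 ≡ 2² = 4, 2^4 ≡ 4² = 16, 2^8 ≡ 16² = 256 ≡ 22, 2^16 ≡ 22² = 484 ≡ 16. Since 24 = 16 + 8, 2^24 ≡ 16·22: 16·22 = 352 ≡ 1. So 2^24 ≡ 1 (mod 39).
So T(1) = T(2) = 1 while 1 ≠ 2, therefore T is not injective.
A non-injective map from the 39-element set ℤ/39ℤ to itself takes at most 38 distinct values, so it cannot be surjective. Hence T is not surjective.
Since T is not surjective, we determine |image(T)|. Computing x^24 mod 39 for each x (by repeated squaring, reducing mod 39 at every step), the values T(0), T(1), …, T(38) are: 0, 1, 1, 27, 1, 1, 27, 1, 1, 27, 1, 1, 27, 13, 1, 27, 1, 1, 27, 1, 1, 27, 1, 1, 27, 1, 13, 27, 1, 1, 27, 1, 1, 27, 1, 1, 27, 1, 1.
The distinct values are {0, 1, 13, 27}; there are 4 of them.

4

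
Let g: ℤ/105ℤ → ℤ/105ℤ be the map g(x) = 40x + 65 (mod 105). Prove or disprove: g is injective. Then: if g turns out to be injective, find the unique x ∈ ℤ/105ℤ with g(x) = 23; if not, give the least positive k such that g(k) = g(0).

21

Recall: g is injective when g(u) = g(v) forces u = v.
We have gcd(40, 105) = 5 > 1. Taking u = 0 and v = 21: g(0) = 65 and g(21) = 40·21 + 65 = 905 ≡ 65 (mod 105).
So g(0) = g(21) while 0 ≠ 21, therefore g is not injective.
Since g is not injective, we find the least positive k with g(k) = g(0): this means 40k ≡ 0 (mod 105), i.e. 105 ∣ 40k. Since gcd(40, 105) = 5, dividing through by 5 this holds exactly when 21 ∣ 8k, and as gcd(8, 21) = 1, exactly when 21 ∣ k.
The smallest positive such k is 21.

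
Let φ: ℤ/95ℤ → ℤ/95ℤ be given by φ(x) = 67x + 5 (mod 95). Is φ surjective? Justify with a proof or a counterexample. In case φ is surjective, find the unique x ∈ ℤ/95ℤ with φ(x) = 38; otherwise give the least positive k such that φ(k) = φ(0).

9

Since gcd(67, 95) = 1, 67 is invertible modulo 95. Euclid's algorithm: 95 = 1·67 + 28, 67 = 2·28 + 11, 28 = 2·11 + 6, 11 = 1·6 + 5, 6 = 1·5 + 1; back-substituting gives 1 = 78·67 − 55·95, so 67⁻¹ ≡ 78 (mod 95).
Then y ↦ 78(y − 5) is a two-sided inverse to φ, so every y ∈ ℤ/95ℤ has a preimage.
So φ is surjective.
Since φ is surjective, we compute φ⁻¹(38): solve 67x + 5 ≡ 38 (mod 95), i.e. 67x ≡ 33 (mod 95).
Multiplying by 67⁻¹ = 78 gives x ≡ 78·33 = 2574 = 27·95 + 9 ≡ 9 (mod 95).
Check: φ(9) = 67·9 + 5 = 608 = 6·95 + 38 ≡ 38 (mod 95).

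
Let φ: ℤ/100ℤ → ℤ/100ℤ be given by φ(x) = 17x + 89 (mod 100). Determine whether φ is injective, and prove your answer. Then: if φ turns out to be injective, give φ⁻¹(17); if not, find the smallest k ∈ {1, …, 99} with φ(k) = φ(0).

84

If φ(x_1) = φ(x_2), then 17x_1 ≡ 17x_2 (mod 100). Because gcd(17, 100) = 1, we may cancel 17 to get x_1 ≡ x_2 (mod 100).
Therefore φ is injective.
We now compute 17⁻¹ mod 100 explicitly. Euclid's algorithm: 100 = 5·17 + 15, 17 = 1·15 + 2, 15 = 7·2 + 1; back-substituting gives 1 = 53·17 − 9·100, so 17⁻¹ ≡ 53 (mod 100).
Since φ is injective, we find φ⁻¹(17): we need 17x ≡ 17 − 89 ≡ 28 (mod 100). Using 17⁻¹ = 53: x ≡ 53·28 = 1484 = 14·100 + 84, so x = 84.
Check: φ(84) = 17·84 + 89 = 1517 = 15·100 + 17 ≡ 17 (mod 100).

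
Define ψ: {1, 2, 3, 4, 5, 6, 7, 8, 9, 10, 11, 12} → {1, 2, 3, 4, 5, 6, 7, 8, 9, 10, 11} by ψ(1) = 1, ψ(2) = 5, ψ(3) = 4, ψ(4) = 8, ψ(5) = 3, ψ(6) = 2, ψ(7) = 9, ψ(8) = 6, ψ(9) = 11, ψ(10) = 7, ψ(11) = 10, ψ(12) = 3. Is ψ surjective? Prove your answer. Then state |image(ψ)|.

11

Every element of the codomain has a preimage: 1 = ψ(1), 2 = ψ(6), 3 = ψ(5), 4 = ψ(3), 5 = ψ(2), 6 = ψ(8), 7 = ψ(10), 8 = ψ(4), 9 = ψ(7), 10 = ψ(11), 11 = ψ(9).
So ψ is surjective.
The image of ψ is {1, 2, 3, 4, 5, 6, 7, 8, 9, 10, 11}, which has 11 elements.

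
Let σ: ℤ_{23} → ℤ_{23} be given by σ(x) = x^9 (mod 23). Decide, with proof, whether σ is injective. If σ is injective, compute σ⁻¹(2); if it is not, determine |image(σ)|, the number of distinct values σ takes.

Since 23 is prime, the nonzero elements of ℤ_{23} form a cyclic group of order 22.
As gcd(9, 22) = 1, raising to the 9th power is a bijection on this group: if a^9 ≡ b^9 then (ab^{−1})^9 = 1, and the only element of order dividing gcd(9, 22) = 1 is 1, so a = b.
With σ(0) = 0 this makes σ injective on all of ℤ_{23}, hence bijective (finite equal-size domain and codomain). In particular σ is injective.
Since σ is injective, we find the preimage of 2. The inverse of x ↦ x^9 on (ℤ_{23})^× is x ↦ x^5, because 9·5 = 45 = 2·22 + 1 ≡ 1 (mod 22) and x^{22} = 1 for x ≠ 0 (Fermat). So σ⁻¹(2) = 2^5 mod 23.
Repeated squaring mod 23: 2^1 ≡ 2, 2^2 ≡ 2² = 4, 2^4 ≡ 4² = 16. Since 5 = 4 + 1, 2^5 ≡ 16·2: 16·2 = 32 ≡ 9. So 2^5 ≡ 9 (mod 23).
Hence σ⁻¹(2) = 9.

9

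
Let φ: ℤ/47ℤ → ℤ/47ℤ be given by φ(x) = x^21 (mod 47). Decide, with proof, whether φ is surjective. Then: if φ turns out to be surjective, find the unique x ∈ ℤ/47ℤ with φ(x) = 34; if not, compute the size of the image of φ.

Since 47 is prime, the nonzero elements of ℤ/47ℤ form a cyclic group of order 46.
As gcd(21, 46) = 1, raising to the 21st power is a bijection on this group: if a^21 ≡ b^21 then (ab^{−1})^21 = 1, and the only element of order dividing gcd(21, 46) = 1 is 1, so a = b.
With φ(0) = 0 this makes φ injective on all of ℤ/47ℤ, hence bijective (finite equal-size domain and codomain). In particular φ is surjective.
Since φ is surjective, we find the preimage of 34. The inverse of x ↦ x^21 on (ℤ/47ℤ)^× is x ↦ x^11, because 21·11 = 231 = 5·46 + 1 ≡ 1 (mod 46) and x^{46} = 1 for x ≠ 0 (Fermat). So φ⁻¹(34) = 34^11 mod 47.
Repeated squaring mod 47: 34^1 ≡ 34, 34^2 ≡ 34² = 1156 ≡ 28, 34^4 ≡ 28² = 784 ≡ 32, 34^8 ≡ 32² = 1024 ≡ 37. Since 11 = 8 + 2 + 1, 34^11 ≡ 37·28·34: 37·28 = 1036 ≡ 2, then 2·34 = 68 ≡ 21. So 34^11 ≡ 21 (mod 47).
Hence φ⁻¹(34) = 21.

21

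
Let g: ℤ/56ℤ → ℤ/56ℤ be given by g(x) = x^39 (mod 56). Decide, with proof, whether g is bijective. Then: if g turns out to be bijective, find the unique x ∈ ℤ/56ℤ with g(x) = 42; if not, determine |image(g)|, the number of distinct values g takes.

g(2): Repeated squaring mod 56: 2^1 ≡ 2, 2^2 ≡ 2² = 4, 2^4 ≡ 4² = 16, 2^8 ≡ 16² = 256 ≡ 32, 2^16 ≡ 32² = 1024 ≡ 16, 2^32 ≡ 16² = 256 ≡ 32. Since 39 = 32 + 4 + 2 + 1, 2^39 ≡ 32·16·4·2: 32·16 = 512 ≡ 8, then 8·4 = 32, then 32·2 = 64 ≡ 8. So 2^39 ≡ 8 (mod 56).
g(4): Repeated squaring mod 56: 4^1 ≡ 4, 4^2 ≡ 4² = 16, 4^4 ≡ 16² = 256 ≡ 32, 4^8 ≡ 32² = 1024 ≡ 16, 4^16 ≡ 16² = 256 ≡ 32, 4^32 ≡ 32² = 1024 ≡ 16. Since 39 = 32 + 4 + 2 + 1, 4^39 ≡ 16·32·16·4: 16·32 = 512 ≡ 8, then 8·16 = 128 ≡ 16, then 16·4 = 64 ≡ 8. So 4^39 ≡ 8 (mod 56).
So g(2) = g(4) = 8 while 2 ≠ 4, thus g is not injective, hence not bijective.
Since g is not bijective, we determine |image(g)|. Computing x^39 mod 56 for each x (by repeated squaring, reducing mod 56 at every step), the values g(0), g(1), …, g(55) are: 0, 1, 8, 27, 8, 13, 48, 7, 8, 1, 48, 43, 48, 13, 0, 15, 8, 41, 8, 27, 48, 21, 8, 15, 48, 1, 48, 27, 0, 29, 8, 55, 8, 41, 48, 35, 8, 29, 48, 15, 48, 41, 0, 43, 8, 13, 8, 55, 48, 49, 8, 43, 48, 29, 48, 55.
The distinct values are {0, 1, 7, 8, 13, 15, 21, 27, 29, 35, 41, 43, 48, 49, 55}; there are 15 of them.

15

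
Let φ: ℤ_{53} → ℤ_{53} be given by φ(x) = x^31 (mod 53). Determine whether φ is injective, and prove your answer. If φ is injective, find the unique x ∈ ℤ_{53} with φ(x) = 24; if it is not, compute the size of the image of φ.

16

Since 53 is prime, the nonzero elements of ℤ_{53} form a cyclic group of order 52.
As gcd(31, 52) = 1, raising to the 31st power is a bijection on this group: if x_1^31 ≡ x_2^31 then (x_1x_2^{−1})^31 = 1, and the only element of order dividing gcd(31, 52) = 1 is 1, so x_1 = x_2.
With φ(0) = 0 this makes φ injective on all of ℤ_{53}, hence bijective (finite equal-size domain and codomain). In particular φ is injective.
Since φ is injective, we find the preimage of 24. The inverse of x ↦ x^31 on (ℤ_{53})^× is x ↦ x^47, because 31·47 = 1457 = 28·52 + 1 ≡ 1 (mod 52) and x^{52} = 1 for x ≠ 0 (Fermat). So φ⁻¹(24) = 24^47 mod 53.
Repeated squaring mod 53: 24^1 ≡ 24, 24^2 ≡ 24² = 576 ≡ 46, 24^4 ≡ 46² = 2116 ≡ 49, 24^8 ≡ 49² = 2401 ≡ 16, 24^16 ≡ 16² = 256 ≡ 44, 24^32 ≡ 44² = 1936 ≡ 28. Since 47 = 32 + 8 + 4 + 2 + 1, 24^47 ≡ 28·16·49·46·24: 28·16 = 448 ≡ 24, then 24·49 = 1176 ≡ 10, then 10·46 = 460 ≡ 36, then 36·24 = 864 ≡ 16. So 24^47 ≡ 16 (mod 53).
Hence φ⁻¹(24) = 16.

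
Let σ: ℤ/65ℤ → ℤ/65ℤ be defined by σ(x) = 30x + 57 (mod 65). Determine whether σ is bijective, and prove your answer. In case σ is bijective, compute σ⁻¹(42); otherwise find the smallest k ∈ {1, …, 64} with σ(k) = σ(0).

13

Recall that σ is injective if σ(a) = σ(b) implies a = b.
We have gcd(30, 65) = 5 > 1. Taking a = 0 and b = 13: σ(0) = 57 and σ(13) = 30·13 + 57 = 447 ≡ 57 (mod 65).
So σ(0) = σ(13) while 0 ≠ 13, therefore σ is not injective, hence not bijective.
Since σ is not bijective, we find the least positive k with σ(k) = σ(0): this means 30k ≡ 0 (mod 65), i.e. 65 ∣ 30k. Since gcd(30, 65) = 5, dividing through by 5 this holds exactly when 13 ∣ 6k, and as gcd(6, 13) = 1, exactly when 13 ∣ k.
The smallest positive such k is 13.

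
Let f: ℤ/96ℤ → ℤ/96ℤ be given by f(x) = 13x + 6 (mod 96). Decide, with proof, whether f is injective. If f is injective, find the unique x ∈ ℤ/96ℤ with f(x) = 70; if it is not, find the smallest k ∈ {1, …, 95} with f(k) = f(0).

64

Suppose f(u) = f(v) in ℤ/96ℤ. Then 13u + 6 ≡ 13v + 6 (mod 96), therefore 13(u − v) ≡ 0 (mod 96).
Since gcd(13, 96) = 1, 13 is invertible modulo 96, therefore u − v ≡ 0 (mod 96), i.e. u = v.
Hence f is injective.
We now compute 13⁻¹ mod 96 explicitly. Euclid's algorithm: 96 = 7·13 + 5, 13 = 2·5 + 3, 5 = 1·3 + 2, 3 = 1·2 + 1; back-substituting gives 1 = 37·13 − 5·96, so 13⁻¹ ≡ 37 (mod 96).
Since f is injective, we compute f⁻¹(70): solve 13x + 6 ≡ 70 (mod 96), i.e. 13x ≡ 64 (mod 96).
Multiplying by 13⁻¹ = 37 gives x ≡ 37·64 = 2368 = 24·96 + 64 ≡ 64 (mod 96).
Check: f(64) = 13·64 + 6 = 838 = 8·96 + 70 ≡ 70 (mod 96).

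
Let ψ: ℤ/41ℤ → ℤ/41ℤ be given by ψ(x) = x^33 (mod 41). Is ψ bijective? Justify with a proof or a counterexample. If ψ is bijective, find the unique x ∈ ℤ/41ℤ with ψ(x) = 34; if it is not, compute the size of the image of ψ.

11

Since 41 is prime, the nonzero elements of ℤ/41ℤ form a cyclic group of order 40.
As gcd(33, 40) = 1, raising to the 33rd power is a bijection on this group: if x_1^33 ≡ x_2^33 then (x_1x_2^{−1})^33 = 1, and the only element of order dividing gcd(33, 40) = 1 is 1, so x_1 = x_2.
With ψ(0) = 0 this makes ψ injective on all of ℤ/41ℤ, hence bijective (finite equal-size domain and codomain). In particular ψ is bijective.
Since ψ is bijective, we find the preimage of 34. The inverse of x ↦ x^33 on (ℤ/41ℤ)^× is x ↦ x^17, because 33·17 = 561 = 14·40 + 1 ≡ 1 (mod 40) and x^{40} = 1 for x ≠ 0 (Fermat). So ψ⁻¹(34) = 34^17 mod 41.
Repeated squaring mod 41: 34^1 ≡ 34, 34^2 ≡ 34² = 1156 ≡ 8, 34^4 ≡ 8² = 64 ≡ 23, 34^8 ≡ 23² = 529 ≡ 37, 34^16 ≡ 37² = 1369 ≡ 16. Since 17 = 16 + 1, 34^17 ≡ 16·34: 16·34 = 544 ≡ 11. So 34^17 ≡ 11 (mod 41).
Hence ψ⁻¹(34) = 11.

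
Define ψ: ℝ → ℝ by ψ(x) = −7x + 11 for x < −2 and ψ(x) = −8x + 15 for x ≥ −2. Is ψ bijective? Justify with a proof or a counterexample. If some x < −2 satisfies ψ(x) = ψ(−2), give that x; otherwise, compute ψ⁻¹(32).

Both pieces are strictly decreasing (slopes −7 and −8), so each is injective on its own interval.
The left piece maps (−∞, −2) onto (25, ∞); the right piece maps [−2, ∞) onto (−∞, 31].
These images overlap. In particular ψ(−2) = 31 (right piece), and solving −7x + 11 = 31 on the left piece gives x = −20/7 < −2.
So ψ(−20/7) = ψ(−2) with −20/7 ≠ −2, and ψ is not injective, hence not bijective. This x = −20/7 is the requested value below −2.

-20/7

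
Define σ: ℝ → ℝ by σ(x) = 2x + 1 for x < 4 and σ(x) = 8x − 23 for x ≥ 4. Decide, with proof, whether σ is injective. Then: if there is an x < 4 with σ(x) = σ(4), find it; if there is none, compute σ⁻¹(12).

35/8

Both pieces are strictly increasing (slopes 2 and 8), so each is injective on its own interval.
The left piece maps (−∞, 4) onto (−∞, 9); the right piece maps [4, ∞) onto [9, ∞).
These images are disjoint, so no value is attained by both pieces. Hence σ is injective.
Because the two images are disjoint, no x < 4 has σ(x) = σ(4), so we compute σ⁻¹(12): 12 lies in [9, ∞), so solve 8x − 23 = 12: x = (12 + 23)/8 = 35/8.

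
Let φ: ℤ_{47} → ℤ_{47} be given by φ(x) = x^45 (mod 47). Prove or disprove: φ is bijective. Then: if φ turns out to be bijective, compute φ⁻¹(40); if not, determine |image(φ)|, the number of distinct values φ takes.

Since 47 is prime, the nonzero elements of ℤ_{47} form a cyclic group of order 46.
As gcd(45, 46) = 1, raising to the 45th power is a bijection on this group: if a^45 ≡ b^45 then (ab^{−1})^45 = 1, and the only element of order dividing gcd(45, 46) = 1 is 1, so a = b.
With φ(0) = 0 this makes φ injective on all of ℤ_{47}, hence bijective (finite equal-size domain and codomain). In particular φ is bijective.
Since φ is bijective, we find the preimage of 40. The inverse of x ↦ x^45 on (ℤ_{47})^× is x ↦ x^45, because 45·45 = 2025 = 44·46 + 1 ≡ 1 (mod 46) and x^{46} = 1 for x ≠ 0 (Fermat). So φ⁻¹(40) = 40^45 mod 47.
Repeated squaring mod 47: 40^1 ≡ 40, 40^2 ≡ 40² = 1600 ≡ 2, 40^4 ≡ 2² = 4, 40^8 ≡ 4² = 16, 40^16 ≡ 16² = 256 ≡ 21, 40^32 ≡ 21² = 441 ≡ 18. Since 45 = 32 + 8 + 4 + 1, 40^45 ≡ 18·16·4·40: 18·16 = 288 ≡ 6, then 6·4 = 24, then 24·40 = 960 ≡ 20. So 40^45 ≡ 20 (mod 47).
Hence φ⁻¹(40) = 20.

20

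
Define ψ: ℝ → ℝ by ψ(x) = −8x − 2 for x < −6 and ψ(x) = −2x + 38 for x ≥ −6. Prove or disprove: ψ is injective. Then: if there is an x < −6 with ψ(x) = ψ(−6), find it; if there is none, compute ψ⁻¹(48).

Both pieces are strictly decreasing (slopes −8 and −2), so each is injective on its own interval.
The left piece maps (−∞, −6) onto (46, ∞); the right piece maps [−6, ∞) onto (−∞, 50].
These images overlap. In particular ψ(−6) = 50 (right piece), and solving −8x − 2 = 50 on the left piece gives x = −13/2 < −6.
So ψ(−13/2) = ψ(−6) with −13/2 ≠ −6, and ψ is not injective. This x = −13/2 is the requested value below −6.

-13/2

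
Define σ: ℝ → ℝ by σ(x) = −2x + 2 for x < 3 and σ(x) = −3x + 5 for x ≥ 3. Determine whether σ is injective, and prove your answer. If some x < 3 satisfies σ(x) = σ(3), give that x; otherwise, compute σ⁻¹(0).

Both pieces are strictly decreasing (slopes −2 and −3), so each is injective on its own interval.
The left piece maps (−∞, 3) onto (−4, ∞); the right piece maps [3, ∞) onto (−∞, −4].
These images are disjoint, so no value is attained by both pieces. So σ is injective.
Because the two images are disjoint, no x < 3 has σ(x) = σ(3), so we compute σ⁻¹(0): 0 lies in (−4, ∞), so solve −2x + 2 = 0: x = (0 − 2)/(−2) = 1.

1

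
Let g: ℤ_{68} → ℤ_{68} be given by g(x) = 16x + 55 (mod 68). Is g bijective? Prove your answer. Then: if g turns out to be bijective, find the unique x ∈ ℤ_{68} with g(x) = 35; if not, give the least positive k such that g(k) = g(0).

17

By definition, g is injective when g(x_1) = g(x_2) forces x_1 = x_2.
We have gcd(16, 68) = 4 > 1. Taking x_1 = 0 and x_2 = 17: g(0) = 55 and g(17) = 16·17 + 55 = 327 ≡ 55 (mod 68).
So g(0) = g(17) while 0 ≠ 17, hence g is not injective, hence not bijective.
Since g is not bijective, we find the least positive k with g(k) = g(0): this means 16k ≡ 0 (mod 68), i.e. 68 ∣ 16k. Since gcd(16, 68) = 4, dividing through by 4 this holds exactly when 17 ∣ 4k, and as gcd(4, 17) = 1, exactly when 17 ∣ k.
The smallest positive such k is 17.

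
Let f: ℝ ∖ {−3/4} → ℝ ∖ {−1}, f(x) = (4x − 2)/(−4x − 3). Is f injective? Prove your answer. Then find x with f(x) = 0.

Suppose f(a) = f(b). Cross-multiplying: (4a − 2)(−4b − 3) = (4b − 2)(−4a − 3).
Expanding both sides and cancelling the symmetric terms leaves −20·(a − b) = 0. Since −20 ≠ 0, a = b. Hence f is injective.
Solving f(x) = 0: cross-multiplying gives 4x − 2 = 0(−4x − 3), which rearranges to 4x = 2, so x = 1/2.

1/2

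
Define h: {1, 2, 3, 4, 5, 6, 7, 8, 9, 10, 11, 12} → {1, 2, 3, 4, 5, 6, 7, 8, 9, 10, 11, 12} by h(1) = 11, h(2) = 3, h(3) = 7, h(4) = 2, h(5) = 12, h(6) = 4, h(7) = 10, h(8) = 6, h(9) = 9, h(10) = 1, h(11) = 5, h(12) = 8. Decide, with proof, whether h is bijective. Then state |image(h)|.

The values 11, 3, 7, 2, 12, 4, 10, 6, 9, 1, 5, 8 are a permutation of {1, 2, 3, 4, 5, 6, 7, 8, 9, 10, 11, 12}: each element appears exactly once.
So h is injective and surjective, hence bijective.
The image of h is {1, 2, 3, 4, 5, 6, 7, 8, 9, 10, 11, 12}, which has 12 elements.

12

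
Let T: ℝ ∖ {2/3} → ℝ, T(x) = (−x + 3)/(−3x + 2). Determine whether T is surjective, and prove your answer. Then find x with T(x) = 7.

If T(x) = 1/3, cross-multiplying gives −3(−x + 3) = −1(−3x + 2), which simplifies to −9 = −2 — false.  So 1/3 has no preimage and T is not surjective.
Solving T(x) = 7: cross-multiplying gives −x + 3 = 7(−3x + 2), which rearranges to 20x = 11, so x = 11/20.

11/20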